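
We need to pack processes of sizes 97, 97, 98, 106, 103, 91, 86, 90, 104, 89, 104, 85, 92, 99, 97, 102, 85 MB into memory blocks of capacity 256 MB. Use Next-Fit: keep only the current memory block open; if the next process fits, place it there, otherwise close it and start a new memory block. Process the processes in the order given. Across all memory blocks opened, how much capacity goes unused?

memory block 1: place 97 MB, 159 MB left
memory block 1: place 97 MB, 62 MB left
memory block 2: place 98 MB, 158 MB left
memory block 2: place 106 MB, 52 MB left
memory block 3: place 103 MB, 153 MB left
memory block 3: place 91 MB, 62 MB left
memory block 4: place 86 MB, 170 MB left
memory block 4: place 90 MB, 80 MB left
memory block 5: place 104 MB, 152 MB left
memory block 5: place 89 MB, 63 MB left
memory block 6: place 104 MB, 152 MB left
memory block 6: place 85 MB, 67 MB left
memory block 7: place 92 MB, 164 MB left
memory block 7: place 99 MB, 65 MB left
memory block 8: place 97 MB, 159 MB left
memory block 8: place 102 MB, 57 MB left
memory block 9: place 85 MB, 171 MB left
9 memory blocks × 256 MB = 2304 MB; used 1625 MB; unused 679 MB.

679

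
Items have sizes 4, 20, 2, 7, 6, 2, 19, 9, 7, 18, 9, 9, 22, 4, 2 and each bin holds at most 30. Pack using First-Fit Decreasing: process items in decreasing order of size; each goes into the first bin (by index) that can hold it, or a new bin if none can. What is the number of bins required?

Sorted descending: 22, 20, 19, 18, 9, 9, 9, 7, 7, 6, 4, 4, 2, 2, 2.
22 → bin 1 (remaining 8)
20 → bin 2 (remaining 10)
19 → bin 3 (remaining 11)
18 → bin 4 (remaining 12)
9 → bin 2 (remaining 1)
9 → bin 3 (remaining 2)
9 → bin 4 (remaining 3)
7 → bin 1 (remaining 1)
7 → bin 5 (remaining 23)
6 → bin 5 (remaining 17)
4 → bin 5 (remaining 13)
4 → bin 5 (remaining 9)
2 → bin 3 (remaining 0)
2 → bin 4 (remaining 1)
2 → bin 5 (remaining 7)

5 bins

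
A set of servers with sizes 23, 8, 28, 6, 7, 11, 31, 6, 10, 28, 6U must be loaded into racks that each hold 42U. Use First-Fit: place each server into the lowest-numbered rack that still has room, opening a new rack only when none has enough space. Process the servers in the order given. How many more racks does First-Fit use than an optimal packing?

First-Fit: [23,8,6] [28,7,6] [11,31] [10,28] [6] → 5 racks.
Total size 164U; any packing needs at least ⌈164/42⌉ = 4 racks.
An optimal packing achieves that bound: [31,11] [28,10] [28,8,6] [23,7,6,6] → 4 racks.
Excess: 5 − 4 = 1.

1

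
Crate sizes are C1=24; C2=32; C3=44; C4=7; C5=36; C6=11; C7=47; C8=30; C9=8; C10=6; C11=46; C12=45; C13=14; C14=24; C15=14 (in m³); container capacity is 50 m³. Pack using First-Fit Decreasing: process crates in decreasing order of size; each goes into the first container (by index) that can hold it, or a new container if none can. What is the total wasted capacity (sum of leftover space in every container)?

Sorted descending: 47, 46, 45, 44, 36, 32, 30, 24, 24, 14, 14, 11, 8, 7, 6.
47 m³ → container 1 (remaining 3 m³)
46 m³ → container 2 (remaining 4 m³)
45 m³ → container 3 (remaining 5 m³)
44 m³ → container 4 (remaining 6 m³)
36 m³ → container 5 (remaining 14 m³)
32 m³ → container 6 (remaining 18 m³)
30 m³ → container 7 (remaining 20 m³)
24 m³ → container 8 (remaining 26 m³)
24 m³ → container 8 (remaining 2 m³)
14 m³ → container 5 (remaining 0 m³)
14 m³ → container 6 (remaining 4 m³)
11 m³ → container 7 (remaining 9 m³)
8 m³ → container 7 (remaining 1 m³)
7 m³ → container 9 (remaining 43 m³)
6 m³ → container 4 (remaining 0 m³)
9 containers × 50 m³ = 450 m³; used 388 m³; unused 62 m³.

62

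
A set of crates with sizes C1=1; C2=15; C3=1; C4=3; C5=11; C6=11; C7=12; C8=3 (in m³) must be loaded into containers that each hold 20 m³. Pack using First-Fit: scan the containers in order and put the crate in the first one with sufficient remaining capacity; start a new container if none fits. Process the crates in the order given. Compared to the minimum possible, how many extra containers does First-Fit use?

First-Fit: [1,15,1,3] [11,3] [11] [12] → 4 containers.
4 crates exceed 10 m³ (half the capacity), and no two of those can share a container, so at least 4 containers are needed.
So 4 is already optimal.

0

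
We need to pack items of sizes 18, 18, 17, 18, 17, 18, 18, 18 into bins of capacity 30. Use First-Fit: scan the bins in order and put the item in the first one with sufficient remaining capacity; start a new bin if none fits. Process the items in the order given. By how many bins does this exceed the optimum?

0

First-Fit: [18] [18] [17] [18] [17] [18] [18] [18] → 8 bins.
8 items exceed 15 (half the capacity), and no two of those can share a bin, so at least 8 bins are needed.
So 8 is already optimal.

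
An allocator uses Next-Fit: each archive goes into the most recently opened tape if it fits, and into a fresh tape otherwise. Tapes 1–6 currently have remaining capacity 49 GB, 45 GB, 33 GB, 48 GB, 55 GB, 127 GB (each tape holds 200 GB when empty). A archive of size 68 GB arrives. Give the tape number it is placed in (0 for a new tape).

Next-Fit only looks at tape 6, which has 127 GB free.
68 GB fits there.

6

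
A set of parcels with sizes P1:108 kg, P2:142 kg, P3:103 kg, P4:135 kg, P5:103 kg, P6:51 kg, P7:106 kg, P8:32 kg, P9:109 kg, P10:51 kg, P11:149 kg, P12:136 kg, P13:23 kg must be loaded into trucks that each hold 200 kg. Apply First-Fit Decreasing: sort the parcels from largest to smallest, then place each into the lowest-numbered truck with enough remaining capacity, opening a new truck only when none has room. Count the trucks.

9

Sorted descending: 149, 142, 136, 135, 109, 108, 106, 103, 103, 51, 51, 32, 23.
Put 149 kg in truck 1; 51 kg remain.
Put 142 kg in truck 2; 58 kg remain.
Put 136 kg in truck 3; 64 kg remain.
Put 135 kg in truck 4; 65 kg remain.
Put 109 kg in truck 5; 91 kg remain.
Put 108 kg in truck 6; 92 kg remain.
Put 106 kg in truck 7; 94 kg remain.
Put 103 kg in truck 8; 97 kg remain.
Put 103 kg in truck 9; 97 kg remain.
Put 51 kg in truck 1; 0 kg remain.
Put 51 kg in truck 2; 7 kg remain.
Put 32 kg in truck 3; 32 kg remain.
Put 23 kg in truck 3; 9 kg remain.
Final trucks: [149,51] [142,51] [136,32,23] [135] [109] [108] [106] [103] [103].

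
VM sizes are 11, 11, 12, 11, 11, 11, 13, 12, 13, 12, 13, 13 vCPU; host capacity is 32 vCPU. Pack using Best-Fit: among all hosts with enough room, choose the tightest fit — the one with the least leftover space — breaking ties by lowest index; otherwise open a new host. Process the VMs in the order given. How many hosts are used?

host 1: place 11 vCPU, 21 vCPU left
host 1: place 11 vCPU, 10 vCPU left
host 2: place 12 vCPU, 20 vCPU left
host 2: place 11 vCPU, 9 vCPU left
host 3: place 11 vCPU, 21 vCPU left
host 3: place 11 vCPU, 10 vCPU left
host 4: place 13 vCPU, 19 vCPU left
host 4: place 12 vCPU, 7 vCPU left
host 5: place 13 vCPU, 19 vCPU left
host 5: place 12 vCPU, 7 vCPU left
host 6: place 13 vCPU, 19 vCPU left
host 6: place 13 vCPU, 6 vCPU left
Final hosts: [11,11] [12,11] [11,11] [13,12] [13,12] [13,13].

6 hosts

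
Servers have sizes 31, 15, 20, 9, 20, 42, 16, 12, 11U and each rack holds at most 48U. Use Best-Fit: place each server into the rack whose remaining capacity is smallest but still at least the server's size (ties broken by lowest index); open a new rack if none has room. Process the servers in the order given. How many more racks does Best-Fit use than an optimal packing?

0

Best-Fit: [31,15] [20,9,16] [20,12,11] [42] → 4 racks.
Total size 176U; any packing needs at least ⌈176/48⌉ = 4 racks.
So 4 is already optimal.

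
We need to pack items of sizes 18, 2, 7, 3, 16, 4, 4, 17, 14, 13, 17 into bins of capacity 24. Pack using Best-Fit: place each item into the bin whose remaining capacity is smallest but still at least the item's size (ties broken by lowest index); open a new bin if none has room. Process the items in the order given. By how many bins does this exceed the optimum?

Best-Fit: [18,2,3] [7,16] [4,4,14] [17] [13] [17] → 6 bins.
6 items exceed 12 (half the capacity), and no two of those can share a bin, so at least 6 bins are needed.
So 6 is already optimal.

0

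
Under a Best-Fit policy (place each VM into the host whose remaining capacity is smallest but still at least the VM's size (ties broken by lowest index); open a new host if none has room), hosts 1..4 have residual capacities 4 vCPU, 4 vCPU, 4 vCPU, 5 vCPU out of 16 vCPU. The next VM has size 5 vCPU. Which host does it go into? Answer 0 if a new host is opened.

Hosts with room: host 4 (5 vCPU).
Tightest fit is host 4 with 5 vCPU free.

4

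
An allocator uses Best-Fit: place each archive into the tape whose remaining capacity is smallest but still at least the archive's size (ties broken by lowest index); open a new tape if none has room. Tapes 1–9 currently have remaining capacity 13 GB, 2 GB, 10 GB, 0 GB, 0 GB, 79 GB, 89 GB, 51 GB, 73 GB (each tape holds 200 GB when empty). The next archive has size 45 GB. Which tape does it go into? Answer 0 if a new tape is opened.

8

Tapes with room: tape 6 (79 GB), tape 7 (89 GB), tape 8 (51 GB), tape 9 (73 GB).
Tightest fit is tape 8 with 51 GB free.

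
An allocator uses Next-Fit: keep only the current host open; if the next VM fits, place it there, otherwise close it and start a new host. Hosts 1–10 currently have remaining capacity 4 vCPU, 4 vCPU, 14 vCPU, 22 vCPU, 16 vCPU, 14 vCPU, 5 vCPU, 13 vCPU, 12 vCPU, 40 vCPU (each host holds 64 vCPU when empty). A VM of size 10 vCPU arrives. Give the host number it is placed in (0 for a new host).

10

Next-Fit only looks at host 10, which has 40 vCPU free.
10 vCPU fits there.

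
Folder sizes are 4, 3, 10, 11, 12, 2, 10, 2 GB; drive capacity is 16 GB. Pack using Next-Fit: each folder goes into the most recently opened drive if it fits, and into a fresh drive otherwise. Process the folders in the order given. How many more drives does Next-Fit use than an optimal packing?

1

Next-Fit: [4,3] [10] [11] [12,2] [10,2] → 5 drives.
Total size 54 GB; any packing needs at least ⌈54/16⌉ = 4 drives.
An optimal packing achieves that bound: [12,4] [11,3,2] [10,2] [10] → 4 drives.
Excess: 5 − 4 = 1.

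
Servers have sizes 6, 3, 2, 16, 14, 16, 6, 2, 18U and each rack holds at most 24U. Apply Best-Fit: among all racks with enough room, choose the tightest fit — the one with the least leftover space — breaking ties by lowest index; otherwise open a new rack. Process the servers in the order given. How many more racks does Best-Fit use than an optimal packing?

1

Best-Fit: [6,3,2] [16,6,2] [14] [16] [18] → 5 racks.
Total size 83U; any packing needs at least ⌈83/24⌉ = 4 racks.
An optimal packing achieves that bound: [18,6] [16,6,2] [16,3,2] [14] → 4 racks.
Excess: 5 − 4 = 1.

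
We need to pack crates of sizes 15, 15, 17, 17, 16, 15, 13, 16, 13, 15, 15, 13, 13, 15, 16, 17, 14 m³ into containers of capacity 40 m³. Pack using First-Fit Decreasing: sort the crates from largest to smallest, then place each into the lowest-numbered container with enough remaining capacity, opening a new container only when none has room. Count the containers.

8 containers

Sorted descending: 17, 17, 17, 16, 16, 16, 15, 15, 15, 15, 15, 15, 14, 13, 13, 13, 13.
17 m³ → container 1 (remaining 23 m³)
17 m³ → container 1 (remaining 6 m³)
17 m³ → container 2 (remaining 23 m³)
16 m³ → container 2 (remaining 7 m³)
16 m³ → container 3 (remaining 24 m³)
16 m³ → container 3 (remaining 8 m³)
15 m³ → container 4 (remaining 25 m³)
15 m³ → container 4 (remaining 10 m³)
15 m³ → container 5 (remaining 25 m³)
15 m³ → container 5 (remaining 10 m³)
15 m³ → container 6 (remaining 25 m³)
15 m³ → container 6 (remaining 10 m³)
14 m³ → container 7 (remaining 26 m³)
13 m³ → container 7 (remaining 13 m³)
13 m³ → container 7 (remaining 0 m³)
13 m³ → container 8 (remaining 27 m³)
13 m³ → container 8 (remaining 14 m³)
Final containers: [17,17] [17,16] [16,16] [15,15] [15,15] [15,15] [14,13,13] [13,13].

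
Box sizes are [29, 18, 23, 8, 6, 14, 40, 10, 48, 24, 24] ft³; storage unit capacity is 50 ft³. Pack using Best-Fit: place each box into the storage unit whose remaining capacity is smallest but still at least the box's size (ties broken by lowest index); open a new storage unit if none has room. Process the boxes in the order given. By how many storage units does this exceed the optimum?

1

Best-Fit: [29,18] [23,8,6] [14,24] [40,10] [48] [24] → 6 storage units.
Total size 244 ft³; any packing needs at least ⌈244/50⌉ = 5 storage units.
An optimal packing achieves that bound: [48] [40,10] [29,14,6] [24,24] [23,18,8] → 5 storage units.
Excess: 6 − 5 = 1.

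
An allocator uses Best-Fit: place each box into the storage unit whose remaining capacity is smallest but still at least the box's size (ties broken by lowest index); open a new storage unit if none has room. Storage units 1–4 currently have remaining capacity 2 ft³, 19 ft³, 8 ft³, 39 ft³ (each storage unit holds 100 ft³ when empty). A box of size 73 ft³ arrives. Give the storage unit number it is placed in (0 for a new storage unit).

0

No storage unit has ≥ 73 ft³ free, so a new storage unit is opened.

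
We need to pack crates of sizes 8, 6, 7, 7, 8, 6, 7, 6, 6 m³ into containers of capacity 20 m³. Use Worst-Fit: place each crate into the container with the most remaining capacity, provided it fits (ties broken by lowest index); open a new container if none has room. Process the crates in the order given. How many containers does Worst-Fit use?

container 1: place 8 m³, 12 m³ left
container 1: place 6 m³, 6 m³ left
container 2: place 7 m³, 13 m³ left
container 2: place 7 m³, 6 m³ left
container 3: place 8 m³, 12 m³ left
container 3: place 6 m³, 6 m³ left
container 4: place 7 m³, 13 m³ left
container 4: place 6 m³, 7 m³ left
container 4: place 6 m³, 1 m³ left
Final containers: [8,6] [7,7] [8,6] [7,6,6].

4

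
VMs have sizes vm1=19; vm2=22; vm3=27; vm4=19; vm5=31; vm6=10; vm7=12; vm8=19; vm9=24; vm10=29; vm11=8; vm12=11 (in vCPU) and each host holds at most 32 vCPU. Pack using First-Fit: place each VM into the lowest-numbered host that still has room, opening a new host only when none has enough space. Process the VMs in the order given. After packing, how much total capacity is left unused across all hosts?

vm1 (19 vCPU) → host 1 (remaining 13 vCPU)
vm2 (22 vCPU) → host 2 (remaining 10 vCPU)
vm3 (27 vCPU) → host 3 (remaining 5 vCPU)
vm4 (19 vCPU) → host 4 (remaining 13 vCPU)
vm5 (31 vCPU) → host 5 (remaining 1 vCPU)
vm6 (10 vCPU) → host 1 (remaining 3 vCPU)
vm7 (12 vCPU) → host 4 (remaining 1 vCPU)
vm8 (19 vCPU) → host 6 (remaining 13 vCPU)
vm9 (24 vCPU) → host 7 (remaining 8 vCPU)
vm10 (29 vCPU) → host 8 (remaining 3 vCPU)
vm11 (8 vCPU) → host 2 (remaining 2 vCPU)
vm12 (11 vCPU) → host 6 (remaining 2 vCPU)
8 hosts × 32 vCPU = 256 vCPU; used 231 vCPU; unused 25 vCPU.

25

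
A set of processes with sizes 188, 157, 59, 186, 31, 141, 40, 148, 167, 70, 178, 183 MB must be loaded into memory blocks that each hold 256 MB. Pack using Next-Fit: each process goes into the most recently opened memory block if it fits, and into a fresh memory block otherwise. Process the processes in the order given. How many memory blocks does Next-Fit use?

8

Put 188 MB in memory block 1; 68 MB remain.
Put 157 MB in memory block 2; 99 MB remain.
Put 59 MB in memory block 2; 40 MB remain.
Put 186 MB in memory block 3; 70 MB remain.
Put 31 MB in memory block 3; 39 MB remain.
Put 141 MB in memory block 4; 115 MB remain.
Put 40 MB in memory block 4; 75 MB remain.
Put 148 MB in memory block 5; 108 MB remain.
Put 167 MB in memory block 6; 89 MB remain.
Put 70 MB in memory block 6; 19 MB remain.
Put 178 MB in memory block 7; 78 MB remain.
Put 183 MB in memory block 8; 73 MB remain.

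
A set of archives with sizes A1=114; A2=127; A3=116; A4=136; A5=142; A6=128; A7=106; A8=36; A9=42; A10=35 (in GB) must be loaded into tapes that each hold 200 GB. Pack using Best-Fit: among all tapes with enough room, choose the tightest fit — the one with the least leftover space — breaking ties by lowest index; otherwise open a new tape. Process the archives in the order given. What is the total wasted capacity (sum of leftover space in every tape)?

418

tape 1: place A1 (114 GB), 86 GB left
tape 2: place A2 (127 GB), 73 GB left
tape 3: place A3 (116 GB), 84 GB left
tape 4: place A4 (136 GB), 64 GB left
tape 5: place A5 (142 GB), 58 GB left
tape 6: place A6 (128 GB), 72 GB left
tape 7: place A7 (106 GB), 94 GB left
tape 5: place A8 (36 GB), 22 GB left
tape 4: place A9 (42 GB), 22 GB left
tape 6: place A10 (35 GB), 37 GB left
7 tapes × 200 GB = 1400 GB; used 982 GB; unused 418 GB.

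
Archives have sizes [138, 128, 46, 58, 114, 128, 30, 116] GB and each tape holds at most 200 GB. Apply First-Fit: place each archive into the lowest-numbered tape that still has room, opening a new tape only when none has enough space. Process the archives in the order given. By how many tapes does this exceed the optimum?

First-Fit: [138,46] [128,58] [114,30] [128] [116] → 5 tapes.
5 archives exceed 100 GB (half the capacity), and no two of those can share a tape, so at least 5 tapes are needed.
So 5 is already optimal.

0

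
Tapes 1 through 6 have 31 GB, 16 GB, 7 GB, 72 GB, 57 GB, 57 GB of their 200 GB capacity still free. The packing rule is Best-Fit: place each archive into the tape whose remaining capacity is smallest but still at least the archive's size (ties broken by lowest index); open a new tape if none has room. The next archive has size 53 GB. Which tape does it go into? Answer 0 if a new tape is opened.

Tapes with room: tape 4 (72 GB), tape 5 (57 GB), tape 6 (57 GB).
Tightest fit is tape 5 with 57 GB free.

5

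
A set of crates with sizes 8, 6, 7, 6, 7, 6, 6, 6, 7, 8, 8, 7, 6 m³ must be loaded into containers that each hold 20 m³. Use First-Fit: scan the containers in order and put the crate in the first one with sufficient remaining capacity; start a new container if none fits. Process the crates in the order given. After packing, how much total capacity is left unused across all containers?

8 m³ → container 1 (remaining 12 m³)
6 m³ → container 1 (remaining 6 m³)
7 m³ → container 2 (remaining 13 m³)
6 m³ → container 1 (remaining 0 m³)
7 m³ → container 2 (remaining 6 m³)
6 m³ → container 2 (remaining 0 m³)
6 m³ → container 3 (remaining 14 m³)
6 m³ → container 3 (remaining 8 m³)
7 m³ → container 3 (remaining 1 m³)
8 m³ → container 4 (remaining 12 m³)
8 m³ → container 4 (remaining 4 m³)
7 m³ → container 5 (remaining 13 m³)
6 m³ → container 5 (remaining 7 m³)
5 containers × 20 m³ = 100 m³; used 88 m³; unused 12 m³.

12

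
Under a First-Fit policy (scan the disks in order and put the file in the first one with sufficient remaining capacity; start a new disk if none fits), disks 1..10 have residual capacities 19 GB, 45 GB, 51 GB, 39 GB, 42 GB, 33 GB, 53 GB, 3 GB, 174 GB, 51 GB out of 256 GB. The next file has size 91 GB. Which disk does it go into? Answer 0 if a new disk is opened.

Disks with room: disk 9 (174 GB).
The first with room is disk 9.

9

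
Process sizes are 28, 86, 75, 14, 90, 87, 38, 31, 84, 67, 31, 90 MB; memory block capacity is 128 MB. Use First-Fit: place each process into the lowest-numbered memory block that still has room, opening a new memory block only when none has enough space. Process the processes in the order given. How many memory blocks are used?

7

memory block 1: place 28 MB, 100 MB left
memory block 1: place 86 MB, 14 MB left
memory block 2: place 75 MB, 53 MB left
memory block 1: place 14 MB, 0 MB left
memory block 3: place 90 MB, 38 MB left
memory block 4: place 87 MB, 41 MB left
memory block 2: place 38 MB, 15 MB left
memory block 3: place 31 MB, 7 MB left
memory block 5: place 84 MB, 44 MB left
memory block 6: place 67 MB, 61 MB left
memory block 4: place 31 MB, 10 MB left
memory block 7: place 90 MB, 38 MB left
Final memory blocks: [28,86,14] [75,38] [90,31] [87,31] [84] [67] [90].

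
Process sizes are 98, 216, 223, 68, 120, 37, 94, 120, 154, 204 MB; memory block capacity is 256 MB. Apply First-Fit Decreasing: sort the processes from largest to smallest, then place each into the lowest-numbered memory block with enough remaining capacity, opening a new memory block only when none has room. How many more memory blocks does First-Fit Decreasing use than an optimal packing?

First-Fit Decreasing: [223] [216,37] [204] [154,98] [120,120] [94,68] → 6 memory blocks.
Total size 1334 MB; any packing needs at least ⌈1334/256⌉ = 6 memory blocks.
So 6 is already optimal.

0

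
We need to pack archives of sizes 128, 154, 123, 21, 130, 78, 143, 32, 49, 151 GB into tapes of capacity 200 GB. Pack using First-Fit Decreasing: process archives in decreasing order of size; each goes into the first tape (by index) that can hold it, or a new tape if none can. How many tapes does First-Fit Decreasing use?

Sorted descending: 154, 151, 143, 130, 128, 123, 78, 49, 32, 21.
Put 154 GB in tape 1; 46 GB remain.
Put 151 GB in tape 2; 49 GB remain.
Put 143 GB in tape 3; 57 GB remain.
Put 130 GB in tape 4; 70 GB remain.
Put 128 GB in tape 5; 72 GB remain.
Put 123 GB in tape 6; 77 GB remain.
Put 78 GB in tape 7; 122 GB remain.
Put 49 GB in tape 2; 0 GB remain.
Put 32 GB in tape 1; 14 GB remain.
Put 21 GB in tape 3; 36 GB remain.
Final tapes: [154,32] [151,49] [143,21] [130] [128] [123] [78].

7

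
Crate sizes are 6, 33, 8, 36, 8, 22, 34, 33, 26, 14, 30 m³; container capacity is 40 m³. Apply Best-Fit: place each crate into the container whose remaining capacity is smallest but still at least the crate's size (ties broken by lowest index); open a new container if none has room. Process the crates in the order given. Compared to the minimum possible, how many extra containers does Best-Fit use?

0

Best-Fit: [6,33] [8,8,22] [36] [34] [33] [26,14] [30] → 7 containers.
Total size 250 m³; any packing needs at least ⌈250/40⌉ = 7 containers.
So 7 is already optimal.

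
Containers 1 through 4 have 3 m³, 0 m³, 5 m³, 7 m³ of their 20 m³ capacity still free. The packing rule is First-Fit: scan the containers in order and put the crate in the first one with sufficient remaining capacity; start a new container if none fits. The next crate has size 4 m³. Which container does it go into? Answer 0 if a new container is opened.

3

Containers with room: container 3 (5 m³), container 4 (7 m³).
The first with room is container 3.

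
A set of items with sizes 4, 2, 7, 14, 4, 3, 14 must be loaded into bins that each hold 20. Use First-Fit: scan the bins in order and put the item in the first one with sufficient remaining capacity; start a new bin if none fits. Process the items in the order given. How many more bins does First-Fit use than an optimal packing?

First-Fit: [4,2,7,4,3] [14] [14] → 3 bins.
Total size 48; any packing needs at least ⌈48/20⌉ = 3 bins.
So 3 is already optimal.

0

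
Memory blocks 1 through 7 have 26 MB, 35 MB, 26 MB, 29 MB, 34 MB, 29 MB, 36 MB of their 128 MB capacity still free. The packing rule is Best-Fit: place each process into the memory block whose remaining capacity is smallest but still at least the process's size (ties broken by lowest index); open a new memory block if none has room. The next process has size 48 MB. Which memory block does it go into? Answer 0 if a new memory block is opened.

No memory block has ≥ 48 MB free, so a new memory block is opened.

0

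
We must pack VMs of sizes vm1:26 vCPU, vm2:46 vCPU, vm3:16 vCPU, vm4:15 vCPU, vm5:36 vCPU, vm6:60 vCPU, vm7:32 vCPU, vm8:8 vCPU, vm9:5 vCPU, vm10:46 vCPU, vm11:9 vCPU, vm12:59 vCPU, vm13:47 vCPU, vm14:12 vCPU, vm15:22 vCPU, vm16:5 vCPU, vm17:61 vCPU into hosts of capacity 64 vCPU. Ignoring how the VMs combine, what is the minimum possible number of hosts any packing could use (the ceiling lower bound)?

Total size = 26 + 46 + 16 + 15 + 36 + 60 + 32 + 8 + 5 + 46 + 9 + 59 + 47 + 12 + 22 + 5 + 61 = 505 vCPU.
⌈505 / 64⌉ = 8.

8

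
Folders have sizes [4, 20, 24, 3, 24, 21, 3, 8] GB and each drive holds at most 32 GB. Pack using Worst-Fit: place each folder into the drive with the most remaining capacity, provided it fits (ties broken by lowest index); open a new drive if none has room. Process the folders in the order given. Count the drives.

drive 1: place 4 GB, 28 GB left
drive 1: place 20 GB, 8 GB left
drive 2: place 24 GB, 8 GB left
drive 1: place 3 GB, 5 GB left
drive 3: place 24 GB, 8 GB left
drive 4: place 21 GB, 11 GB left
drive 4: place 3 GB, 8 GB left
drive 2: place 8 GB, 0 GB left
Final drives: [4,20,3] [24,8] [24] [21,3].

4 drives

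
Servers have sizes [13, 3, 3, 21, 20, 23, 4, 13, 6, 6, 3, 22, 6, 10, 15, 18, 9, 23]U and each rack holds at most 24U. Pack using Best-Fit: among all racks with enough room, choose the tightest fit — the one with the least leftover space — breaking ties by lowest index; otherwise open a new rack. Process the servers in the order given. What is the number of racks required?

10

13U → rack 1 (remaining 11U)
3U → rack 1 (remaining 8U)
3U → rack 1 (remaining 5U)
21U → rack 2 (remaining 3U)
20U → rack 3 (remaining 4U)
23U → rack 4 (remaining 1U)
4U → rack 3 (remaining 0U)
13U → rack 5 (remaining 11U)
6U → rack 5 (remaining 5U)
6U → rack 6 (remaining 18U)
3U → rack 2 (remaining 0U)
22U → rack 7 (remaining 2U)
6U → rack 6 (remaining 12U)
10U → rack 6 (remaining 2U)
15U → rack 8 (remaining 9U)
18U → rack 9 (remaining 6U)
9U → rack 8 (remaining 0U)
23U → rack 10 (remaining 1U)
Final racks: [13,3,3] [21,3] [20,4] [23] [13,6] [6,6,10] [22] [15,9] [18] [23].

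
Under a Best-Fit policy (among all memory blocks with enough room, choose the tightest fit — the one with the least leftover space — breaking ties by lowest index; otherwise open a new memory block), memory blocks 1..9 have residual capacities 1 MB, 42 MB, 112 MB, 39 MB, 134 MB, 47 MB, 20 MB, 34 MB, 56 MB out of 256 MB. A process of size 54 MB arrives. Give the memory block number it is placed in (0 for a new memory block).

Memory blocks with room: memory block 3 (112 MB), memory block 5 (134 MB), memory block 9 (56 MB).
Tightest fit is memory block 9 with 56 MB free.

9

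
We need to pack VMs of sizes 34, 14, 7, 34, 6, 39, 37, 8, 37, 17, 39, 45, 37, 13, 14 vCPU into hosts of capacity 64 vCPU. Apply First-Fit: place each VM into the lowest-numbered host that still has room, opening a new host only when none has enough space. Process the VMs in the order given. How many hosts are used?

host 1: place 34 vCPU, 30 vCPU left
host 1: place 14 vCPU, 16 vCPU left
host 1: place 7 vCPU, 9 vCPU left
host 2: place 34 vCPU, 30 vCPU left
host 1: place 6 vCPU, 3 vCPU left
host 3: place 39 vCPU, 25 vCPU left
host 4: place 37 vCPU, 27 vCPU left
host 2: place 8 vCPU, 22 vCPU left
host 5: place 37 vCPU, 27 vCPU left
host 2: place 17 vCPU, 5 vCPU left
host 6: place 39 vCPU, 25 vCPU left
host 7: place 45 vCPU, 19 vCPU left
host 8: place 37 vCPU, 27 vCPU left
host 3: place 13 vCPU, 12 vCPU left
host 4: place 14 vCPU, 13 vCPU left
Final hosts: [34,14,7,6] [34,8,17] [39,13] [37,14] [37] [39] [45] [37].

8 hosts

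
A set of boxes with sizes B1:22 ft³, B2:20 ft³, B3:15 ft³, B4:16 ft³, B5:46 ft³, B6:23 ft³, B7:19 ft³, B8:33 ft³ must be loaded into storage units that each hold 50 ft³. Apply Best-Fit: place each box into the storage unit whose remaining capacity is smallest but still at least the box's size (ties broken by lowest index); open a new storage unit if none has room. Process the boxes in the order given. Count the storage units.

5 storage units

storage unit 1: place B1 (22 ft³), 28 ft³ left
storage unit 1: place B2 (20 ft³), 8 ft³ left
storage unit 2: place B3 (15 ft³), 35 ft³ left
storage unit 2: place B4 (16 ft³), 19 ft³ left
storage unit 3: place B5 (46 ft³), 4 ft³ left
storage unit 4: place B6 (23 ft³), 27 ft³ left
storage unit 2: place B7 (19 ft³), 0 ft³ left
storage unit 5: place B8 (33 ft³), 17 ft³ left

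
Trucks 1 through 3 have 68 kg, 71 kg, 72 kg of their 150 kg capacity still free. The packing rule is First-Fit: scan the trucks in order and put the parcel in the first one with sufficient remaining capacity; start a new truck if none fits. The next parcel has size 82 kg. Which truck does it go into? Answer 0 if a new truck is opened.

No truck has ≥ 82 kg free, so a new truck is opened.

0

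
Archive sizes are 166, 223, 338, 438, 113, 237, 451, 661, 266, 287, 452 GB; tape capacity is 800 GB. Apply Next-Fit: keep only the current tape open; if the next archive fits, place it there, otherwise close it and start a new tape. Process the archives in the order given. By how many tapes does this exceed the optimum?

1

Next-Fit: [166,223,338] [438,113,237] [451] [661] [266,287] [452] → 6 tapes.
Total size 3632 GB; any packing needs at least ⌈3632/800⌉ = 5 tapes.
An optimal packing achieves that bound: [661,113] [452,338] [451,287] [438,266] [237,223,166] → 5 tapes.
Excess: 6 − 5 = 1.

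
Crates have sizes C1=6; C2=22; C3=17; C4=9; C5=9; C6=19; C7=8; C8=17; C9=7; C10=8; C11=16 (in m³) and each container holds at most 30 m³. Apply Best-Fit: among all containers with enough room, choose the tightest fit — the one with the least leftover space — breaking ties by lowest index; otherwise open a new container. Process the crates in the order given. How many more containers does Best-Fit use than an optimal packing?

Best-Fit: [6,22] [17,9] [9,19] [8,17] [7,8] [16] → 6 containers.
Total size 138 m³; any packing needs at least ⌈138/30⌉ = 5 containers.
An optimal packing achieves that bound: [22,8] [19,9] [17,9] [17,8] [16,7,6] → 5 containers.
Excess: 6 − 5 = 1.

1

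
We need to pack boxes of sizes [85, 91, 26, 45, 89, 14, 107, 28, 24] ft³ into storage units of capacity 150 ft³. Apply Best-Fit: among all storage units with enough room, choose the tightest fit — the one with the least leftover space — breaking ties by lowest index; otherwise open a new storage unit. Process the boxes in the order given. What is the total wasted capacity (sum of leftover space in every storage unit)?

85 ft³ → storage unit 1 (remaining 65 ft³)
91 ft³ → storage unit 2 (remaining 59 ft³)
26 ft³ → storage unit 2 (remaining 33 ft³)
45 ft³ → storage unit 1 (remaining 20 ft³)
89 ft³ → storage unit 3 (remaining 61 ft³)
14 ft³ → storage unit 1 (remaining 6 ft³)
107 ft³ → storage unit 4 (remaining 43 ft³)
28 ft³ → storage unit 2 (remaining 5 ft³)
24 ft³ → storage unit 4 (remaining 19 ft³)
4 storage units × 150 ft³ = 600 ft³; used 509 ft³; unused 91 ft³.

91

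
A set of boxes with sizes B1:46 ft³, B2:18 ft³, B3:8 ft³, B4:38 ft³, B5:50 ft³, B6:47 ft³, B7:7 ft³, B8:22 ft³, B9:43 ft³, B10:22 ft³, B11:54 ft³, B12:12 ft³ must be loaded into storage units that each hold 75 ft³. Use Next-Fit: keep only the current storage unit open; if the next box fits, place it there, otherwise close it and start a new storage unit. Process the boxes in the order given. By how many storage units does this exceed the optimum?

1

Next-Fit: [46,18,8] [38] [50] [47,7] [22,43] [22] [54,12] → 7 storage units.
6 boxes exceed 37.5 ft³ (half the capacity), and no two of those can share a storage unit, so at least 6 storage units are needed.
An optimal packing achieves that bound: [54,18] [50,22] [47,22] [46,12,8,7] [43] [38] → 6 storage units.
Excess: 7 − 6 = 1.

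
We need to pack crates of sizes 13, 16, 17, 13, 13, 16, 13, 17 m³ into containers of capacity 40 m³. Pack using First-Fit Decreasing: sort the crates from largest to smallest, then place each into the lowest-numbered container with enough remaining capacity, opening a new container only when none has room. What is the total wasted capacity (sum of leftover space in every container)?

42

Sorted descending: 17, 17, 16, 16, 13, 13, 13, 13.
container 1: place 17 m³, 23 m³ left
container 1: place 17 m³, 6 m³ left
container 2: place 16 m³, 24 m³ left
container 2: place 16 m³, 8 m³ left
container 3: place 13 m³, 27 m³ left
container 3: place 13 m³, 14 m³ left
container 3: place 13 m³, 1 m³ left
container 4: place 13 m³, 27 m³ left
4 containers × 40 m³ = 160 m³; used 118 m³; unused 42 m³.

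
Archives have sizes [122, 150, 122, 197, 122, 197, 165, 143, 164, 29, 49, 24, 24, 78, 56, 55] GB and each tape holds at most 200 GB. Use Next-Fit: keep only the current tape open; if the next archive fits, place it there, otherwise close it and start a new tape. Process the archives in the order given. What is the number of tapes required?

11

122 GB → tape 1 (remaining 78 GB)
150 GB → tape 2 (remaining 50 GB)
122 GB → tape 3 (remaining 78 GB)
197 GB → tape 4 (remaining 3 GB)
122 GB → tape 5 (remaining 78 GB)
197 GB → tape 6 (remaining 3 GB)
165 GB → tape 7 (remaining 35 GB)
143 GB → tape 8 (remaining 57 GB)
164 GB → tape 9 (remaining 36 GB)
29 GB → tape 9 (remaining 7 GB)
49 GB → tape 10 (remaining 151 GB)
24 GB → tape 10 (remaining 127 GB)
24 GB → tape 10 (remaining 103 GB)
78 GB → tape 10 (remaining 25 GB)
56 GB → tape 11 (remaining 144 GB)
55 GB → tape 11 (remaining 89 GB)
Final tapes: [122] [150] [122] [197] [122] [197] [165] [143] [164,29] [49,24,24,78] [56,55].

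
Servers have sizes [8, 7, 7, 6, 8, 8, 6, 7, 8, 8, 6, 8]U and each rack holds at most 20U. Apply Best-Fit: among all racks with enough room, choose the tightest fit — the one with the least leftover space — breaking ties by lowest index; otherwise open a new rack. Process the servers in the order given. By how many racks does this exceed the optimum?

1

Best-Fit: [8,7] [7,6,6] [8,8] [7,8] [8,6] [8] → 6 racks.
Total size 87U; any packing needs at least ⌈87/20⌉ = 5 racks.
An optimal packing achieves that bound: [8,8] [8,8] [8,8] [7,7,6] [7,6,6] → 5 racks.
Excess: 6 − 5 = 1.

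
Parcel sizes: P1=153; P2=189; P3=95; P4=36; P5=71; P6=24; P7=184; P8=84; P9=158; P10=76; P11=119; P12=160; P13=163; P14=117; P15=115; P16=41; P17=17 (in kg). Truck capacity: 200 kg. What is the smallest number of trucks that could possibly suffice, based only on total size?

10 trucks

Total size = 153 + 189 + 95 + 36 + 71 + 24 + 184 + 84 + 158 + 76 + 119 + 160 + 163 + 117 + 115 + 41 + 17 = 1802 kg.
⌈1802 / 200⌉ = 10.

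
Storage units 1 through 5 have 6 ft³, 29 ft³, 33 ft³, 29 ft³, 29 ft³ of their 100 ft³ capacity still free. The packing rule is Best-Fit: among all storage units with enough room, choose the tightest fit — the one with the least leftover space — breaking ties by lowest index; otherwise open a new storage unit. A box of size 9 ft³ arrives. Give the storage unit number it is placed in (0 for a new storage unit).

2

Storage units with room: storage unit 2 (29 ft³), storage unit 3 (33 ft³), storage unit 4 (29 ft³), storage unit 5 (29 ft³).
Tightest fit is storage unit 2 with 29 ft³ free.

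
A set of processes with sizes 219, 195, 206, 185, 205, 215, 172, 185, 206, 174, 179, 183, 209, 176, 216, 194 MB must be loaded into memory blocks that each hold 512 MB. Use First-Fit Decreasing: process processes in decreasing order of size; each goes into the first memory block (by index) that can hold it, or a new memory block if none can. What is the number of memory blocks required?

Sorted descending: 219, 216, 215, 209, 206, 206, 205, 195, 194, 185, 185, 183, 179, 176, 174, 172.
memory block 1: place 219 MB, 293 MB left
memory block 1: place 216 MB, 77 MB left
memory block 2: place 215 MB, 297 MB left
memory block 2: place 209 MB, 88 MB left
memory block 3: place 206 MB, 306 MB left
memory block 3: place 206 MB, 100 MB left
memory block 4: place 205 MB, 307 MB left
memory block 4: place 195 MB, 112 MB left
memory block 5: place 194 MB, 318 MB left
memory block 5: place 185 MB, 133 MB left
memory block 6: place 185 MB, 327 MB left
memory block 6: place 183 MB, 144 MB left
memory block 7: place 179 MB, 333 MB left
memory block 7: place 176 MB, 157 MB left
memory block 8: place 174 MB, 338 MB left
memory block 8: place 172 MB, 166 MB left
Final memory blocks: [219,216] [215,209] [206,206] [205,195] [194,185] [185,183] [179,176] [174,172].

8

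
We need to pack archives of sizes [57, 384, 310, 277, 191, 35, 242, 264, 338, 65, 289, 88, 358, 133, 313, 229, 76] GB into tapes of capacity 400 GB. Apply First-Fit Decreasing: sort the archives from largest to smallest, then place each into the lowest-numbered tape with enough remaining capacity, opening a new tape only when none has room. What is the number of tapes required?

Sorted descending: 384, 358, 338, 313, 310, 289, 277, 264, 242, 229, 191, 133, 88, 76, 65, 57, 35.
tape 1: place 384 GB, 16 GB left
tape 2: place 358 GB, 42 GB left
tape 3: place 338 GB, 62 GB left
tape 4: place 313 GB, 87 GB left
tape 5: place 310 GB, 90 GB left
tape 6: place 289 GB, 111 GB left
tape 7: place 277 GB, 123 GB left
tape 8: place 264 GB, 136 GB left
tape 9: place 242 GB, 158 GB left
tape 10: place 229 GB, 171 GB left
tape 11: place 191 GB, 209 GB left
tape 8: place 133 GB, 3 GB left
tape 5: place 88 GB, 2 GB left
tape 4: place 76 GB, 11 GB left
tape 6: place 65 GB, 46 GB left
tape 3: place 57 GB, 5 GB left
tape 2: place 35 GB, 7 GB left
Final tapes: [384] [358,35] [338,57] [313,76] [310,88] [289,65] [277] [264,133] [242] [229] [191].

11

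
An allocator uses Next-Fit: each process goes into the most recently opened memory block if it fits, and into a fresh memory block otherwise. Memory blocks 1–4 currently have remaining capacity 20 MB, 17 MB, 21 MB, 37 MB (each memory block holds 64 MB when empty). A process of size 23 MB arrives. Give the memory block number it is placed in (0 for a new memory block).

Next-Fit only looks at memory block 4, which has 37 MB free.
23 MB fits there.

4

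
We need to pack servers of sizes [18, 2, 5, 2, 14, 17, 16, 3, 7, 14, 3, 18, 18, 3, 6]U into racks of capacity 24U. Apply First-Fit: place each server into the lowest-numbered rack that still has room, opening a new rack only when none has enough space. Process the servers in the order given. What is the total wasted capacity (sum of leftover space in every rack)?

22

Put 18U in rack 1; 6U remain.
Put 2U in rack 1; 4U remain.
Put 5U in rack 2; 19U remain.
Put 2U in rack 1; 2U remain.
Put 14U in rack 2; 5U remain.
Put 17U in rack 3; 7U remain.
Put 16U in rack 4; 8U remain.
Put 3U in rack 2; 2U remain.
Put 7U in rack 3; 0U remain.
Put 14U in rack 5; 10U remain.
Put 3U in rack 4; 5U remain.
Put 18U in rack 6; 6U remain.
Put 18U in rack 7; 6U remain.
Put 3U in rack 4; 2U remain.
Put 6U in rack 5; 4U remain.
7 racks × 24U = 168U; used 146U; unused 22U.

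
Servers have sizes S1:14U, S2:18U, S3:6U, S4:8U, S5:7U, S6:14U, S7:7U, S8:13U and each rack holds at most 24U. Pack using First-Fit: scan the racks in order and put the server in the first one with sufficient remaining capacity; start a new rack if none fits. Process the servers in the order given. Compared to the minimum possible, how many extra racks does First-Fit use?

1

First-Fit: [14,6] [18] [8,7,7] [14] [13] → 5 racks.
Total size 87U; any packing needs at least ⌈87/24⌉ = 4 racks.
An optimal packing achieves that bound: [18,6] [14,8] [14,7] [13,7] → 4 racks.
Excess: 5 − 4 = 1.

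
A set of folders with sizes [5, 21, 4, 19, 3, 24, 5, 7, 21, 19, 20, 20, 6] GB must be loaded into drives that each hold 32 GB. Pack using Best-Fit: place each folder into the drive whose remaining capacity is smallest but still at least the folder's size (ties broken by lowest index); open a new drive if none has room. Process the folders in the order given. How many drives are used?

7 drives

5 GB → drive 1 (remaining 27 GB)
21 GB → drive 1 (remaining 6 GB)
4 GB → drive 1 (remaining 2 GB)
19 GB → drive 2 (remaining 13 GB)
3 GB → drive 2 (remaining 10 GB)
24 GB → drive 3 (remaining 8 GB)
5 GB → drive 3 (remaining 3 GB)
7 GB → drive 2 (remaining 3 GB)
21 GB → drive 4 (remaining 11 GB)
19 GB → drive 5 (remaining 13 GB)
20 GB → drive 6 (remaining 12 GB)
20 GB → drive 7 (remaining 12 GB)
6 GB → drive 4 (remaining 5 GB)
Final drives: [5,21,4] [19,3,7] [24,5] [21,6] [19] [20] [20].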